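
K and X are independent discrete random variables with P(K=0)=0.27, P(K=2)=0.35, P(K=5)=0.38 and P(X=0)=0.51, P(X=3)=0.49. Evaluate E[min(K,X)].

0.9016

E[min(K,X)] = Σ_k Σ_x min(k,x) · P(K=k)P(X=x)
 = 0·0.1377 + 0·0.1323 + 0·0.1785 + 2·0.1715 + 0·0.1938 + 3·0.1862
 = 0 + 0 + 0 + 0.343 + 0 + 0.5586
 = 0.9016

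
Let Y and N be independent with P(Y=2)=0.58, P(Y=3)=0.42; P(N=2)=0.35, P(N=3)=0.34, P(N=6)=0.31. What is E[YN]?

E[YN] = Σ_y Σ_n yn · P(Y=y)P(N=n)
 = 4·0.203 + 6·0.1972 + 12·0.1798 + 6·0.147 + 9·0.1428 + 18·0.1302
 = 0.812 + 1.1832 + 2.1576 + 0.882 + 1.2852 + 2.3436
 = 8.6636

8.6636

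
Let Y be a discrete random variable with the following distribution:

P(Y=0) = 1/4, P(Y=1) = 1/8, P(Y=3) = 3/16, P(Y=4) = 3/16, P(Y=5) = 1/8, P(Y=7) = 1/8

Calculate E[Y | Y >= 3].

4.5

P(Y >= 3) = 3/16 + 3/16 + 1/8 + 1/8 = 5/8.
E[Y | Y >= 3] = [3·3/16 + 4·3/16 + 5·1/8 + 7·1/8] / (5/8)
 = 45/16 / (5/8)
 = 9/2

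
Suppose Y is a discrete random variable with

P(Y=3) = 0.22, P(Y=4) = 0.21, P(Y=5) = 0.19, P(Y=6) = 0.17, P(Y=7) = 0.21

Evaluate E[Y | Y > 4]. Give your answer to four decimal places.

6.0351

P(Y > 4) = 0.19 + 0.17 + 0.21 = 0.57.
E[Y | Y > 4] = [5·0.19 + 6·0.17 + 7·0.21] / 0.57
 = 3.44 / 0.57
 = 344/57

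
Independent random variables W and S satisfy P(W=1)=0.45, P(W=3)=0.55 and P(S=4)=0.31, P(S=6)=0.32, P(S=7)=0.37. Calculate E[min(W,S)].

E[min(W,S)] = Σ_w Σ_s min(w,s) · P(W=w)P(S=s)
 = 1·0.1395 + 1·0.144 + 1·0.1665 + 3·0.1705 + 3·0.176 + 3·0.2035
 = 0.1395 + 0.144 + 0.1665 + 0.5115 + 0.528 + 0.6105
 = 2.1

2.1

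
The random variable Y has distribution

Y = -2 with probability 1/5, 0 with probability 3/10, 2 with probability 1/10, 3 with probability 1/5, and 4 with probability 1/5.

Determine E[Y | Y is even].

0.75

P(Y is even) = 1/5 + 3/10 + 1/10 + 1/5 = 4/5.
E[Y | Y is even] = [(-2)·1/5 + 0·3/10 + 2·1/10 + 4·1/5] / (4/5)
 = 3/5 / (4/5)
 = 3/4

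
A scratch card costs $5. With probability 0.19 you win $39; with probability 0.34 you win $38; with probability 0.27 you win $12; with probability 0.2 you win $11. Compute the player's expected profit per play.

E[payout] = 39·0.19 + 38·0.34 + 12·0.27 + 11·0.2
 = 7.41 + 12.92 + 3.24 + 2.2
 = 25.77
Net = 25.77 - 5 = 20.77

20.77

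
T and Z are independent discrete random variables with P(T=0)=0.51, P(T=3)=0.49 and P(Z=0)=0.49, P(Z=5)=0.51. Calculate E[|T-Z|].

2.5206

E[|T-Z|] = Σ_t Σ_z |t-z| · P(T=t)P(Z=z)
 = 0·0.2499 + 5·0.2601 + 3·0.2401 + 2·0.2499
 = 0 + 1.3005 + 0.7203 + 0.4998
 = 2.5206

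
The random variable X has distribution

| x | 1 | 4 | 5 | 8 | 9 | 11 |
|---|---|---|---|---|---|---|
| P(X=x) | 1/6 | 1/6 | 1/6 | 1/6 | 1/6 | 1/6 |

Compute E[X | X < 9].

P(X < 9) = 1/6 + 1/6 + 1/6 + 1/6 = 2/3.
E[X | X < 9] = [1·1/6 + 4·1/6 + 5·1/6 + 8·1/6] / (2/3)
 = 3 / (2/3)
 = 9/2

4.5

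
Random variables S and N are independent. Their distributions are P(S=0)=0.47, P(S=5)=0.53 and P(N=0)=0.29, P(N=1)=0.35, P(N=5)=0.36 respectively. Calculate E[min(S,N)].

E[min(S,N)] = Σ_s Σ_n min(s,n) · P(S=s)P(N=n)
 = 0·0.1363 + 0·0.1645 + 0·0.1692 + 0·0.1537 + 1·0.1855 + 5·0.1908
 = 0 + 0 + 0 + 0 + 0.1855 + 0.954
 = 1.1395

1.1395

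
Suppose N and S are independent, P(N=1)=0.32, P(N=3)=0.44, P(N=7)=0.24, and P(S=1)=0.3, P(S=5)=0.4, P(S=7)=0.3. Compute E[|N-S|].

2.856

E[|N-S|] = Σ_n Σ_s |n-s| · P(N=n)P(S=s)
 = 0·0.096 + 4·0.128 + 6·0.096 + 2·0.132 + 2·0.176 + 4·0.132 + 6·0.072 + 2·0.096 + 0·0.072
 = 0 + 0.512 + 0.576 + 0.264 + 0.352 + 0.528 + 0.432 + 0.192 + 0
 = 2.856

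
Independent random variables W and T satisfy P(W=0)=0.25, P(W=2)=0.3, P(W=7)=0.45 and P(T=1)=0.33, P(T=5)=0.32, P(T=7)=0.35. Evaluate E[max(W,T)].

E[max(W,T)] = Σ_w Σ_t max(w,t) · P(W=w)P(T=t)
 = 1·0.0825 + 5·0.08 + 7·0.0875 + 2·0.099 + 5·0.096 + 7·0.105 + 7·0.1485 + 7·0.144 + 7·0.1575
 = 0.0825 + 0.4 + 0.6125 + 0.198 + 0.48 + 0.735 + 1.0395 + 1.008 + 1.1025
 = 5.658

5.658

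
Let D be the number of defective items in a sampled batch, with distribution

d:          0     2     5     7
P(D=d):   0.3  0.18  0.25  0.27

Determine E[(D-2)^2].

10.2

E[(D-2)^2] = Σ (d-2)^2·P(D=d)
 = 4·0.3 + 0·0.18 + 9·0.25 + 25·0.27
 = 1.2 + 0 + 2.25 + 6.75
 = 10.2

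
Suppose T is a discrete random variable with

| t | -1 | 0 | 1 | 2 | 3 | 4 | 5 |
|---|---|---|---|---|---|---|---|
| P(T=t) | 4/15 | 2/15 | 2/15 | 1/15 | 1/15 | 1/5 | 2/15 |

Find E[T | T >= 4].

P(T >= 4) = 1/5 + 2/15 = 1/3.
E[T | T >= 4] = [4·1/5 + 5·2/15] / (1/3)
 = 22/15 / (1/3)
 = 22/5

4.4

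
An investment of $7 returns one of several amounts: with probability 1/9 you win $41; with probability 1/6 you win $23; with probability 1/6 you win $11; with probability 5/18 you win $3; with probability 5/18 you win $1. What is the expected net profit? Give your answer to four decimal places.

E[payout] = 41·1/9 + 23·1/6 + 11·1/6 + 3·5/18 + 1·5/18
 = 41/9 + 23/6 + 11/6 + 5/6 + 5/18
 = 34/3
Net = 34/3 - 7 = 13/3

4.3333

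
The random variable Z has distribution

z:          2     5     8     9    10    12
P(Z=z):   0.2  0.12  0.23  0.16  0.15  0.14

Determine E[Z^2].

E[Z^2] = Σ z^2·P(Z=z)
 = 4·0.2 + 25·0.12 + 64·0.23 + 81·0.16 + 100·0.15 + 144·0.14
 = 0.8 + 3 + 14.72 + 12.96 + 15 + 20.16
 = 66.64

66.64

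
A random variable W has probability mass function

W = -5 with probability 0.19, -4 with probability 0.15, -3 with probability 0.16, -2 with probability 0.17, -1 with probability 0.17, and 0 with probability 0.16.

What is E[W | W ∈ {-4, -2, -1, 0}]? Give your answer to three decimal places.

-1.708

P(W ∈ {-4, -2, -1, 0}) = 0.15 + 0.17 + 0.17 + 0.16 = 0.65.
E[W | W ∈ {-4, -2, -1, 0}] = [(-4)·0.15 + (-2)·0.17 + (-1)·0.17 + 0·0.16] / 0.65
 = -1.11 / 0.65
 = -111/65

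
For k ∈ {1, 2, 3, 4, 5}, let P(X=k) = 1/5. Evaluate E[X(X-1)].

8

E[X(X-1)] = Σ x(x-1)·P(X=x)
 = 0·1/5 + 2·1/5 + 6·1/5 + 12·1/5 + 20·1/5
 = 0 + 2/5 + 6/5 + 12/5 + 4
 = 8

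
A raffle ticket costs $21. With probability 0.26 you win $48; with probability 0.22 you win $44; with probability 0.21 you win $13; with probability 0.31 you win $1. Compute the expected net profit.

4.2

E[payout] = 48·0.26 + 44·0.22 + 13·0.21 + 1·0.31
 = 12.48 + 9.68 + 2.73 + 0.31
 = 25.2
Net = 25.2 - 21 = 4.2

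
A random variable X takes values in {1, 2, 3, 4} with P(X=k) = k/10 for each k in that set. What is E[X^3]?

35.4

E[X^3] = Σ x^3·P(X=x)
 = 1·1/10 + 8·1/5 + 27·3/10 + 64·2/5
 = 1/10 + 8/5 + 81/10 + 128/5
 = 177/5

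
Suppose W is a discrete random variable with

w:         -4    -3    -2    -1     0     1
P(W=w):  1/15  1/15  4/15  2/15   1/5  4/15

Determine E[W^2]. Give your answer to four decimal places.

E[W^2] = Σ w^2·P(W=w)
 = 16·1/15 + 9·1/15 + 4·4/15 + 1·2/15 + 0·1/5 + 1·4/15
 = 16/15 + 3/5 + 16/15 + 2/15 + 0 + 4/15
 = 47/15

3.1333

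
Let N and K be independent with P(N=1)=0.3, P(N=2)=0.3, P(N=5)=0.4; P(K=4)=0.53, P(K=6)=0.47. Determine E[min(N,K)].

E[min(N,K)] = Σ_n Σ_k min(n,k) · P(N=n)P(K=k)
 = 1·0.159 + 1·0.141 + 2·0.159 + 2·0.141 + 4·0.212 + 5·0.188
 = 0.159 + 0.141 + 0.318 + 0.282 + 0.848 + 0.94
 = 2.688

2.688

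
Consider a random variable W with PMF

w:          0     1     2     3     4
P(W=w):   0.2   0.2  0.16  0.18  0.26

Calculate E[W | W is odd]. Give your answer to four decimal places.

P(W is odd) = 0.2 + 0.18 = 0.38.
E[W | W is odd] = [1·0.2 + 3·0.18] / 0.38
 = 0.74 / 0.38
 = 37/19

1.9474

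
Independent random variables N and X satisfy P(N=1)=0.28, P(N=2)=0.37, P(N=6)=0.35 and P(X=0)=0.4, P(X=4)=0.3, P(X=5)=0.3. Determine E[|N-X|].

2.706

E[|N-X|] = Σ_n Σ_x |n-x| · P(N=n)P(X=x)
 = 1·0.112 + 3·0.084 + 4·0.084 + 2·0.148 + 2·0.111 + 3·0.111 + 6·0.14 + 2·0.105 + 1·0.105
 = 0.112 + 0.252 + 0.336 + 0.296 + 0.222 + 0.333 + 0.84 + 0.21 + 0.105
 = 2.706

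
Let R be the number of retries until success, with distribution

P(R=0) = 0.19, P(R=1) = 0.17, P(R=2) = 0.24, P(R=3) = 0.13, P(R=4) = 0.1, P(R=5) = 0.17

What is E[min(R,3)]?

1.85

E[min(R,3)] = Σ min(r,3)·P(R=r)
 = 0·0.19 + 1·0.17 + 2·0.24 + 3·0.13 + 3·0.1 + 3·0.17
 = 0 + 0.17 + 0.48 + 0.39 + 0.3 + 0.51
 = 1.85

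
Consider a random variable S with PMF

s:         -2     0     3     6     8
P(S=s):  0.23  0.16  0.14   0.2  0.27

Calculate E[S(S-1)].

23.34

E[S(S-1)] = Σ s(s-1)·P(S=s)
 = 6·0.23 + 0·0.16 + 6·0.14 + 30·0.2 + 56·0.27
 = 1.38 + 0 + 0.84 + 6 + 15.12
 = 23.34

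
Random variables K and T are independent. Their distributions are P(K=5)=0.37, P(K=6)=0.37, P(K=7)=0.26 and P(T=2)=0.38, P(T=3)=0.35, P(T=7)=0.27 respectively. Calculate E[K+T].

E[K+T] = Σ_k Σ_t (k+t) · P(K=k)P(T=t)
 = 7·0.1406 + 8·0.1295 + 12·0.0999 + 8·0.1406 + 9·0.1295 + 13·0.0999 + 9·0.0988 + 10·0.091 + 14·0.0702
 = 0.9842 + 1.036 + 1.1988 + 1.1248 + 1.1655 + 1.2987 + 0.8892 + 0.91 + 0.9828
 = 9.59

9.59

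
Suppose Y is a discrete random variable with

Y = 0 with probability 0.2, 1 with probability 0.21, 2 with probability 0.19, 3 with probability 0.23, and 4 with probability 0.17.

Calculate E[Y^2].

E[Y^2] = Σ y^2·P(Y=y)
 = 0·0.2 + 1·0.21 + 4·0.19 + 9·0.23 + 16·0.17
 = 0 + 0.21 + 0.76 + 2.07 + 2.72
 = 5.76

5.76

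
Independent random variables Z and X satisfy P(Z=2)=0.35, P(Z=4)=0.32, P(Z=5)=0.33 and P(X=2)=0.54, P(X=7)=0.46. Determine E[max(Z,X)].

5.1802

E[max(Z,X)] = Σ_z Σ_x max(z,x) · P(Z=z)P(X=x)
 = 2·0.189 + 7·0.161 + 4·0.1728 + 7·0.1472 + 5·0.1782 + 7·0.1518
 = 0.378 + 1.127 + 0.6912 + 1.0304 + 0.891 + 1.0626
 = 5.1802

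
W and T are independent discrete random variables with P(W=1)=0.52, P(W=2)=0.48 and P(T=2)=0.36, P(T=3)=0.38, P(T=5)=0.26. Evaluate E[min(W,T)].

1.48

E[min(W,T)] = Σ_w Σ_t min(w,t) · P(W=w)P(T=t)
 = 1·0.1872 + 1·0.1976 + 1·0.1352 + 2·0.1728 + 2·0.1824 + 2·0.1248
 = 0.1872 + 0.1976 + 0.1352 + 0.3456 + 0.3648 + 0.2496
 = 1.48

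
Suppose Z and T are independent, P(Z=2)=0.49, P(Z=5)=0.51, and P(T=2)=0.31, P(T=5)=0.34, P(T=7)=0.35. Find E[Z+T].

8.3

E[Z+T] = Σ_z Σ_t (z+t) · P(Z=z)P(T=t)
 = 4·0.1519 + 7·0.1666 + 9·0.1715 + 7·0.1581 + 10·0.1734 + 12·0.1785
 = 0.6076 + 1.1662 + 1.5435 + 1.1067 + 1.734 + 2.142
 = 8.3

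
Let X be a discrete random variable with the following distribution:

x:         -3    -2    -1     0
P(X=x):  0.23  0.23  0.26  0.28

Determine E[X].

E[X] = Σ x·P(X=x)
 = (-3)·0.23 + (-2)·0.23 + (-1)·0.26 + 0·0.28
 = (-0.69) + (-0.46) + (-0.26) + 0
 = -1.41

-1.41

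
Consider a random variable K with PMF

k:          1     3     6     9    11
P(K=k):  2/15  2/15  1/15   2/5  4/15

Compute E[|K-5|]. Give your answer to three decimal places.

E[|K-5|] = Σ |k-5|·P(K=k)
 = 4·2/15 + 2·2/15 + 1·1/15 + 4·2/5 + 6·4/15
 = 8/15 + 4/15 + 1/15 + 8/5 + 8/5
 = 61/15

4.067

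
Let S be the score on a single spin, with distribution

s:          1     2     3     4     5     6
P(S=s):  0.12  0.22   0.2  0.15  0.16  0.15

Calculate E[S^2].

E[S^2] = Σ s^2·P(S=s)
 = 1·0.12 + 4·0.22 + 9·0.2 + 16·0.15 + 25·0.16 + 36·0.15
 = 0.12 + 0.88 + 1.8 + 2.4 + 4 + 5.4
 = 14.6

14.6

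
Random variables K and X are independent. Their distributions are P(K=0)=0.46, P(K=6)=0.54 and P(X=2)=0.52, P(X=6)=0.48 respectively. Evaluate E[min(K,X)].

E[min(K,X)] = Σ_k Σ_x min(k,x) · P(K=k)P(X=x)
 = 0·0.2392 + 0·0.2208 + 2·0.2808 + 6·0.2592
 = 0 + 0 + 0.5616 + 1.5552
 = 2.1168

2.1168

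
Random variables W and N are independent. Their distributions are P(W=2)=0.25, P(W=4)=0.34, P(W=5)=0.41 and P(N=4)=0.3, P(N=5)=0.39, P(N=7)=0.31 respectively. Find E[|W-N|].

1.656

E[|W-N|] = Σ_w Σ_n |w-n| · P(W=w)P(N=n)
 = 2·0.075 + 3·0.0975 + 5·0.0775 + 0·0.102 + 1·0.1326 + 3·0.1054 + 1·0.123 + 0·0.1599 + 2·0.1271
 = 0.15 + 0.2925 + 0.3875 + 0 + 0.1326 + 0.3162 + 0.123 + 0 + 0.2542
 = 1.656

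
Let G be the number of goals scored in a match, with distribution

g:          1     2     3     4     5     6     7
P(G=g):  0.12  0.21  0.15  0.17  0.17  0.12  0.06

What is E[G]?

3.66

E[G] = Σ g·P(G=g)
 = 1·0.12 + 2·0.21 + 3·0.15 + 4·0.17 + 5·0.17 + 6·0.12 + 7·0.06
 = 0.12 + 0.42 + 0.45 + 0.68 + 0.85 + 0.72 + 0.42
 = 3.66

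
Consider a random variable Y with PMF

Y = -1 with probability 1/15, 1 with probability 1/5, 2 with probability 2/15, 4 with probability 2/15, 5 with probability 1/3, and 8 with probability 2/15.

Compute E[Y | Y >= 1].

P(Y >= 1) = 1/5 + 2/15 + 2/15 + 1/3 + 2/15 = 14/15.
E[Y | Y >= 1] = [1·1/5 + 2·2/15 + 4·2/15 + 5·1/3 + 8·2/15] / (14/15)
 = 56/15 / (14/15)
 = 4

4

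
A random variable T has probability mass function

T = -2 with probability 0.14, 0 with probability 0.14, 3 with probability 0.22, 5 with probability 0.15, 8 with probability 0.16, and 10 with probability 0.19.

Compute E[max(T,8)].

8.38

E[max(T,8)] = Σ max(t,8)·P(T=t)
 = 8·0.14 + 8·0.14 + 8·0.22 + 8·0.15 + 8·0.16 + 10·0.19
 = 1.12 + 1.12 + 1.76 + 1.2 + 1.28 + 1.9
 = 8.38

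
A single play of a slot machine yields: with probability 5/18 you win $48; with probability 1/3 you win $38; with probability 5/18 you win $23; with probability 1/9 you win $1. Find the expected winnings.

E[payout] = 48·5/18 + 38·1/3 + 23·5/18 + 1·1/9
 = 40/3 + 38/3 + 115/18 + 1/9
 = 65/2

32.5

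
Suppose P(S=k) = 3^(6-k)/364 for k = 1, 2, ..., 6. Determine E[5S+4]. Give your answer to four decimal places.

11.4588

E[5S+4] = Σ (5s+4)·P(S=s)
 = 9·243/364 + 14·81/364 + 19·27/364 + 24·9/364 + 29·3/364 + 34·1/364
 = 2187/364 + 81/26 + 513/364 + 54/91 + 87/364 + 17/182
 = 4171/364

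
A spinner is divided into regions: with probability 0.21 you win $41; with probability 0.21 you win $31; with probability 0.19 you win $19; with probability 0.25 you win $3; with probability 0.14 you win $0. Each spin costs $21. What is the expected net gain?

-1.52

E[payout] = 41·0.21 + 31·0.21 + 19·0.19 + 3·0.25 + 0·0.14
 = 8.61 + 6.51 + 3.61 + 0.75 + 0
 = 19.48
Net = 19.48 - 21 = -1.52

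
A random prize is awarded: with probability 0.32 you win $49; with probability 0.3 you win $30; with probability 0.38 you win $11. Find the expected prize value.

E[payout] = 49·0.32 + 30·0.3 + 11·0.38
 = 15.68 + 9 + 4.18
 = 28.86

28.86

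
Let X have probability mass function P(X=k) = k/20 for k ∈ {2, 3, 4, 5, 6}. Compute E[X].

E[X] = Σ x·P(X=x)
 = 2·1/10 + 3·3/20 + 4·1/5 + 5·1/4 + 6·3/10
 = 1/5 + 9/20 + 4/5 + 5/4 + 9/5
 = 9/2

4.5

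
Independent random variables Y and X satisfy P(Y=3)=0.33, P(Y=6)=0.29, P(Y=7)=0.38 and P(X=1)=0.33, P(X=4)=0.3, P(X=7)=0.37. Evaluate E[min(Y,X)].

E[min(Y,X)] = Σ_y Σ_x min(y,x) · P(Y=y)P(X=x)
 = 1·0.1089 + 3·0.099 + 3·0.1221 + 1·0.0957 + 4·0.087 + 6·0.1073 + 1·0.1254 + 4·0.114 + 7·0.1406
 = 0.1089 + 0.297 + 0.3663 + 0.0957 + 0.348 + 0.6438 + 0.1254 + 0.456 + 0.9842
 = 3.4253

3.4253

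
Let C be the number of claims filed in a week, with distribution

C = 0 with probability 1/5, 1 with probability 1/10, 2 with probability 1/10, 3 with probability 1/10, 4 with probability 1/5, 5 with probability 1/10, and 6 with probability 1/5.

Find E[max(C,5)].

5.2

E[max(C,5)] = Σ max(c,5)·P(C=c)
 = 5·1/5 + 5·1/10 + 5·1/10 + 5·1/10 + 5·1/5 + 5·1/10 + 6·1/5
 = 1 + 1/2 + 1/2 + 1/2 + 1 + 1/2 + 6/5
 = 26/5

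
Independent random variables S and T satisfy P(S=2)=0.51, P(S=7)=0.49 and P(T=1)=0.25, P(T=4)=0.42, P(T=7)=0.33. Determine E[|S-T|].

E[|S-T|] = Σ_s Σ_t |s-t| · P(S=s)P(T=t)
 = 1·0.1275 + 2·0.2142 + 5·0.1683 + 6·0.1225 + 3·0.2058 + 0·0.1617
 = 0.1275 + 0.4284 + 0.8415 + 0.735 + 0.6174 + 0
 = 2.7498

2.7498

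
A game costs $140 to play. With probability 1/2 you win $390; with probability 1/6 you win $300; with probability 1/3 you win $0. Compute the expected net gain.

105

E[payout] = 390·1/2 + 300·1/6 + 0·1/3
 = 195 + 50 + 0
 = 245
Net = 245 - 140 = 105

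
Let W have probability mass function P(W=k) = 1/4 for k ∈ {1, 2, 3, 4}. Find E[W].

2.5

E[W] = Σ w·P(W=w)
 = 1·1/4 + 2·1/4 + 3·1/4 + 4·1/4
 = 1/4 + 1/2 + 3/4 + 1
 = 5/2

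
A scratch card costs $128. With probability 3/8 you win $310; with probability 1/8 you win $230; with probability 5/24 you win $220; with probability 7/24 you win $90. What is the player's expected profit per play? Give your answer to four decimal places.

89.0833

E[payout] = 310·3/8 + 230·1/8 + 220·5/24 + 90·7/24
 = 465/4 + 115/4 + 275/6 + 105/4
 = 2605/12
Net = 2605/12 - 128 = 1069/12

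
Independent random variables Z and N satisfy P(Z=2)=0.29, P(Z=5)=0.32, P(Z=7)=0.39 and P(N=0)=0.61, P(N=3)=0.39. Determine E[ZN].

E[ZN] = Σ_z Σ_n zn · P(Z=z)P(N=n)
 = 0·0.1769 + 6·0.1131 + 0·0.1952 + 15·0.1248 + 0·0.2379 + 21·0.1521
 = 0 + 0.6786 + 0 + 1.872 + 0 + 3.1941
 = 5.7447

5.7447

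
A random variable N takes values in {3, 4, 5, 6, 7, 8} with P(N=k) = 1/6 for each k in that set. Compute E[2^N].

84

E[2^N] = Σ 2^n·P(N=n)
 = 8·1/6 + 16·1/6 + 32·1/6 + 64·1/6 + 128·1/6 + 256·1/6
 = 4/3 + 8/3 + 16/3 + 32/3 + 64/3 + 128/3
 = 84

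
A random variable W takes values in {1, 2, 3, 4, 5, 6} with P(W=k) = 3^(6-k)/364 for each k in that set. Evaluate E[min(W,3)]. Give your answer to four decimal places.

1.4423

E[min(W,3)] = Σ min(w,3)·P(W=w)
 = 1·243/364 + 2·81/364 + 3·27/364 + 3·9/364 + 3·3/364 + 3·1/364
 = 243/364 + 81/182 + 81/364 + 27/364 + 9/364 + 3/364
 = 75/52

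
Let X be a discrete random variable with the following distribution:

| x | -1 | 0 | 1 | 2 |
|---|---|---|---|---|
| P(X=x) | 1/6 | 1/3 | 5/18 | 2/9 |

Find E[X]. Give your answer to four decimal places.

0.5556

E[X] = Σ x·P(X=x)
 = (-1)·1/6 + 0·1/3 + 1·5/18 + 2·2/9
 = (-1/6) + 0 + 5/18 + 4/9
 = 5/9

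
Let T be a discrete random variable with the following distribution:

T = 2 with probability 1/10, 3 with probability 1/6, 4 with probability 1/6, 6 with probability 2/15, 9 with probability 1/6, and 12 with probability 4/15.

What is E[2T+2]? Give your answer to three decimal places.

15.733

E[2T+2] = Σ (2t+2)·P(T=t)
 = 6·1/10 + 8·1/6 + 10·1/6 + 14·2/15 + 20·1/6 + 26·4/15
 = 3/5 + 4/3 + 5/3 + 28/15 + 10/3 + 104/15
 = 236/15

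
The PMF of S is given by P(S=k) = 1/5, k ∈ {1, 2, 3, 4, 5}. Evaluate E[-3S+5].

-4

E[-3S+5] = Σ (-3s+5)·P(S=s)
 = 2·1/5 + (-1)·1/5 + (-4)·1/5 + (-7)·1/5 + (-10)·1/5
 = 2/5 + (-1/5) + (-4/5) + (-7/5) + (-2)
 = -4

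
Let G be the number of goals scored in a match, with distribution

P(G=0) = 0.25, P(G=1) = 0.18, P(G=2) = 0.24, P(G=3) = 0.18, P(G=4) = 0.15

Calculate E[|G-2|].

E[|G-2|] = Σ |g-2|·P(G=g)
 = 2·0.25 + 1·0.18 + 0·0.24 + 1·0.18 + 2·0.15
 = 0.5 + 0.18 + 0 + 0.18 + 0.3
 = 1.16

1.16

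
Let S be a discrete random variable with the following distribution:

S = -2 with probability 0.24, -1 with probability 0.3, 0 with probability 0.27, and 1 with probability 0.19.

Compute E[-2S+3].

4.18

E[-2S+3] = Σ (-2s+3)·P(S=s)
 = 7·0.24 + 5·0.3 + 3·0.27 + 1·0.19
 = 1.68 + 1.5 + 0.81 + 0.19
 = 4.18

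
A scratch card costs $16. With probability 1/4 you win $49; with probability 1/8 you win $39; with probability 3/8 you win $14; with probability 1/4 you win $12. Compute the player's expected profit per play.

9.375

E[payout] = 49·1/4 + 39·1/8 + 14·3/8 + 12·1/4
 = 49/4 + 39/8 + 21/4 + 3
 = 203/8
Net = 203/8 - 16 = 75/8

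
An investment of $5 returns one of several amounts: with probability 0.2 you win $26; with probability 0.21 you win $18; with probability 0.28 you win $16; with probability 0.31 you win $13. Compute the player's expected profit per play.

12.49

E[payout] = 26·0.2 + 18·0.21 + 16·0.28 + 13·0.31
 = 5.2 + 3.78 + 4.48 + 4.03
 = 17.49
Net = 17.49 - 5 = 12.49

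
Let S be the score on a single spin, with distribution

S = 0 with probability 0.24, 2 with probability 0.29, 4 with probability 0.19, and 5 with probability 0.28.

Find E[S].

2.74

E[S] = Σ s·P(S=s)
 = 0·0.24 + 2·0.29 + 4·0.19 + 5·0.28
 = 0 + 0.58 + 0.76 + 1.4
 = 2.74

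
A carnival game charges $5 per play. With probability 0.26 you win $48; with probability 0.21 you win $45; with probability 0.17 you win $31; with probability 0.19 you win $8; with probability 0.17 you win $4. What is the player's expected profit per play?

24.4

E[payout] = 48·0.26 + 45·0.21 + 31·0.17 + 8·0.19 + 4·0.17
 = 12.48 + 9.45 + 5.27 + 1.52 + 0.68
 = 29.4
Net = 29.4 - 5 = 24.4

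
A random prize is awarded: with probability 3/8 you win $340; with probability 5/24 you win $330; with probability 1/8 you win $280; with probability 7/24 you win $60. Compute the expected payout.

248.75

E[payout] = 340·3/8 + 330·5/24 + 280·1/8 + 60·7/24
 = 255/2 + 275/4 + 35 + 35/2
 = 995/4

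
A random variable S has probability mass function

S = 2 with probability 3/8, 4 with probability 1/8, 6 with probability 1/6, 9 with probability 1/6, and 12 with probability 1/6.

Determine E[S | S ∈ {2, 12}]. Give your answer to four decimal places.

P(S ∈ {2, 12}) = 3/8 + 1/6 = 13/24.
E[S | S ∈ {2, 12}] = [2·3/8 + 12·1/6] / (13/24)
 = 11/4 / (13/24)
 = 66/13

5.0769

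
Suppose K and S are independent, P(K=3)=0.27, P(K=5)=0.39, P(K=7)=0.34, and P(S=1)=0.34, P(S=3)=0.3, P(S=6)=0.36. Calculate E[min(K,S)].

2.968

E[min(K,S)] = Σ_k Σ_s min(k,s) · P(K=k)P(S=s)
 = 1·0.0918 + 3·0.081 + 3·0.0972 + 1·0.1326 + 3·0.117 + 5·0.1404 + 1·0.1156 + 3·0.102 + 6·0.1224
 = 0.0918 + 0.243 + 0.2916 + 0.1326 + 0.351 + 0.702 + 0.1156 + 0.306 + 0.7344
 = 2.968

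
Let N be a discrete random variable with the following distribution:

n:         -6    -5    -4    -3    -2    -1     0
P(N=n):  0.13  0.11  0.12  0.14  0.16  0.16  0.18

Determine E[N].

E[N] = Σ n·P(N=n)
 = (-6)·0.13 + (-5)·0.11 + (-4)·0.12 + (-3)·0.14 + (-2)·0.16 + (-1)·0.16 + 0·0.18
 = (-0.78) + (-0.55) + (-0.48) + (-0.42) + (-0.32) + (-0.16) + 0
 = -2.71

-2.71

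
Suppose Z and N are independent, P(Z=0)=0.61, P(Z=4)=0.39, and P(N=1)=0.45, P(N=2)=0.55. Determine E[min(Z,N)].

0.6045

E[min(Z,N)] = Σ_z Σ_n min(z,n) · P(Z=z)P(N=n)
 = 0·0.2745 + 0·0.3355 + 1·0.1755 + 2·0.2145
 = 0 + 0 + 0.1755 + 0.429
 = 0.6045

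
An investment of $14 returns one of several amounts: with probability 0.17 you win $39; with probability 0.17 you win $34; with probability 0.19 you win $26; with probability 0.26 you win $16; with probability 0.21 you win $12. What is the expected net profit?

E[payout] = 39·0.17 + 34·0.17 + 26·0.19 + 16·0.26 + 12·0.21
 = 6.63 + 5.78 + 4.94 + 4.16 + 2.52
 = 24.03
Net = 24.03 - 14 = 10.03

10.03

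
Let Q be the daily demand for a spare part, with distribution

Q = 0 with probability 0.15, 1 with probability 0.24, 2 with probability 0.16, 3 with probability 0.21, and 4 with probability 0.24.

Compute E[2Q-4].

0.3

E[2Q-4] = Σ (2q-4)·P(Q=q)
 = (-4)·0.15 + (-2)·0.24 + 0·0.16 + 2·0.21 + 4·0.24
 = (-0.6) + (-0.48) + 0 + 0.42 + 0.96
 = 0.3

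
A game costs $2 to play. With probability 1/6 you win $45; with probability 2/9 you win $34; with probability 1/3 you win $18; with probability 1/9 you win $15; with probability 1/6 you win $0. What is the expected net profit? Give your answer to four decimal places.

E[payout] = 45·1/6 + 34·2/9 + 18·1/3 + 15·1/9 + 0·1/6
 = 15/2 + 68/9 + 6 + 5/3 + 0
 = 409/18
Net = 409/18 - 2 = 373/18

20.7222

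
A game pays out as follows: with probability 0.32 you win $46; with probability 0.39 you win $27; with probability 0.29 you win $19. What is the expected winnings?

E[payout] = 46·0.32 + 27·0.39 + 19·0.29
 = 14.72 + 10.53 + 5.51
 = 30.76

30.76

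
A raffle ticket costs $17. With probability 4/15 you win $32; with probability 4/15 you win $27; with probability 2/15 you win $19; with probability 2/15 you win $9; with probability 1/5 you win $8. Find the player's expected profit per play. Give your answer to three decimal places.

E[payout] = 32·4/15 + 27·4/15 + 19·2/15 + 9·2/15 + 8·1/5
 = 128/15 + 36/5 + 38/15 + 6/5 + 8/5
 = 316/15
Net = 316/15 - 17 = 61/15

4.067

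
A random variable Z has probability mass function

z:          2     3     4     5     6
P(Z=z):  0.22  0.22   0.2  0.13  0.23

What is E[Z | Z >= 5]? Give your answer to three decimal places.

P(Z >= 5) = 0.13 + 0.23 = 0.36.
E[Z | Z >= 5] = [5·0.13 + 6·0.23] / 0.36
 = 2.03 / 0.36
 = 203/36

5.639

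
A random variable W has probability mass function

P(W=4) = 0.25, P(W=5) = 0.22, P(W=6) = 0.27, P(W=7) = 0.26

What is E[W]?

E[W] = Σ w·P(W=w)
 = 4·0.25 + 5·0.22 + 6·0.27 + 7·0.26
 = 1 + 1.1 + 1.62 + 1.82
 = 5.54

5.54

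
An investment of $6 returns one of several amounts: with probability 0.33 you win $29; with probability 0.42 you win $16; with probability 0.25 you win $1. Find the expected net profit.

E[payout] = 29·0.33 + 16·0.42 + 1·0.25
 = 9.57 + 6.72 + 0.25
 = 16.54
Net = 16.54 - 6 = 10.54

10.54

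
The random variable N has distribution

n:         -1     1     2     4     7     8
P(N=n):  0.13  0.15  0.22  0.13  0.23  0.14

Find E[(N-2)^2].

E[(N-2)^2] = Σ (n-2)^2·P(N=n)
 = 9·0.13 + 1·0.15 + 0·0.22 + 4·0.13 + 25·0.23 + 36·0.14
 = 1.17 + 0.15 + 0 + 0.52 + 5.75 + 5.04
 = 12.63

12.63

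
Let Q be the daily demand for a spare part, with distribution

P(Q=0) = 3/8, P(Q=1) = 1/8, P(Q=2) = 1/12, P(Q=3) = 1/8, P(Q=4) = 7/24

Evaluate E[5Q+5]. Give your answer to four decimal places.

14.1667

E[5Q+5] = Σ (5q+5)·P(Q=q)
 = 5·3/8 + 10·1/8 + 15·1/12 + 20·1/8 + 25·7/24
 = 15/8 + 5/4 + 5/4 + 5/2 + 175/24
 = 85/6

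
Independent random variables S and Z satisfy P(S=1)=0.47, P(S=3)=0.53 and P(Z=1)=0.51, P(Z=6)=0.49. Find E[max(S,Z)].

3.9906

E[max(S,Z)] = Σ_s Σ_z max(s,z) · P(S=s)P(Z=z)
 = 1·0.2397 + 6·0.2303 + 3·0.2703 + 6·0.2597
 = 0.2397 + 1.3818 + 0.8109 + 1.5582
 = 3.9906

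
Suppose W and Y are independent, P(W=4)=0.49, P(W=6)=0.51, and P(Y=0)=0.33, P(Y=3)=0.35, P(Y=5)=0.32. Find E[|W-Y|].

2.6836

E[|W-Y|] = Σ_w Σ_y |w-y| · P(W=w)P(Y=y)
 = 4·0.1617 + 1·0.1715 + 1·0.1568 + 6·0.1683 + 3·0.1785 + 1·0.1632
 = 0.6468 + 0.1715 + 0.1568 + 1.0098 + 0.5355 + 0.1632
 = 2.6836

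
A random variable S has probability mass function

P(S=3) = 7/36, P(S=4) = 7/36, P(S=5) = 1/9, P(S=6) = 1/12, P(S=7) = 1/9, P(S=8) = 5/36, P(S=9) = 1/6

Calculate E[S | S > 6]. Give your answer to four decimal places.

P(S > 6) = 1/9 + 5/36 + 1/6 = 5/12.
E[S | S > 6] = [7·1/9 + 8·5/36 + 9·1/6] / (5/12)
 = 61/18 / (5/12)
 = 122/15

8.1333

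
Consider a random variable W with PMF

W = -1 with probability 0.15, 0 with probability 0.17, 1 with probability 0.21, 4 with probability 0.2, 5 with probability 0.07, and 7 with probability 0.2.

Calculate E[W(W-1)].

12.5

E[W(W-1)] = Σ w(w-1)·P(W=w)
 = 2·0.15 + 0·0.17 + 0·0.21 + 12·0.2 + 20·0.07 + 42·0.2
 = 0.3 + 0 + 0 + 2.4 + 1.4 + 8.4
 = 12.5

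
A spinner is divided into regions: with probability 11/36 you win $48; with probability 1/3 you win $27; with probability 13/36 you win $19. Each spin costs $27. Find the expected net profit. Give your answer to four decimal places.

3.5278

E[payout] = 48·11/36 + 27·1/3 + 19·13/36
 = 44/3 + 9 + 247/36
 = 1099/36
Net = 1099/36 - 27 = 127/36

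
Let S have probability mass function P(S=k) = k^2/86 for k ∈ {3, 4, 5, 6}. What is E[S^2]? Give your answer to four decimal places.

26.2558

E[S^2] = Σ s^2·P(S=s)
 = 9·9/86 + 16·8/43 + 25·25/86 + 36·18/43
 = 81/86 + 128/43 + 625/86 + 648/43
 = 1129/43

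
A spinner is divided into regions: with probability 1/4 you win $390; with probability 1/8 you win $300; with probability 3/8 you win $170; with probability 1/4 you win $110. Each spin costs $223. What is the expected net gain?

3.25

E[payout] = 390·1/4 + 300·1/8 + 170·3/8 + 110·1/4
 = 195/2 + 75/2 + 255/4 + 55/2
 = 905/4
Net = 905/4 - 223 = 13/4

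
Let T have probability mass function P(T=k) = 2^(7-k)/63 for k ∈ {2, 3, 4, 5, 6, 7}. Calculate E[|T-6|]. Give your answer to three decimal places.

3.127

E[|T-6|] = Σ |t-6|·P(T=t)
 = 4·32/63 + 3·16/63 + 2·8/63 + 1·4/63 + 0·2/63 + 1·1/63
 = 128/63 + 16/21 + 16/63 + 4/63 + 0 + 1/63
 = 197/63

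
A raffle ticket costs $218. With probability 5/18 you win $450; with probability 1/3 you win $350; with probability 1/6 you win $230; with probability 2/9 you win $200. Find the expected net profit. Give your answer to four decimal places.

106.4444

E[payout] = 450·5/18 + 350·1/3 + 230·1/6 + 200·2/9
 = 125 + 350/3 + 115/3 + 400/9
 = 2920/9
Net = 2920/9 - 218 = 958/9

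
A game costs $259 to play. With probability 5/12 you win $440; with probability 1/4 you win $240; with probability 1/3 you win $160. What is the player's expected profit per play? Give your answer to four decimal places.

E[payout] = 440·5/12 + 240·1/4 + 160·1/3
 = 550/3 + 60 + 160/3
 = 890/3
Net = 890/3 - 259 = 113/3

37.6667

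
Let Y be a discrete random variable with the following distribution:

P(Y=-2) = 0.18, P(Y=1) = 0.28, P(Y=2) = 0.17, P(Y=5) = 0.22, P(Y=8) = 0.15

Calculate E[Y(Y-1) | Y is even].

P(Y is even) = 0.18 + 0.17 + 0.15 = 0.5.
E[Y(Y-1) | Y is even] = [6·0.18 + 2·0.17 + 56·0.15] / 0.5
 = 9.82 / 0.5
 = 491/25

19.64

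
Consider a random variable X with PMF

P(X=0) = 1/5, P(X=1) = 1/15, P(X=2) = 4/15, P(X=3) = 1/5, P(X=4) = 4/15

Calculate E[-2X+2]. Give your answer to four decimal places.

-2.5333

E[-2X+2] = Σ (-2x+2)·P(X=x)
 = 2·1/5 + 0·1/15 + (-2)·4/15 + (-4)·1/5 + (-6)·4/15
 = 2/5 + 0 + (-8/15) + (-4/5) + (-8/5)
 = -38/15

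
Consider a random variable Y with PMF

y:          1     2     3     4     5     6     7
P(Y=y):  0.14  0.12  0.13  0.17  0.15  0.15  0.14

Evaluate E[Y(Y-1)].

E[Y(Y-1)] = Σ y(y-1)·P(Y=y)
 = 0·0.14 + 2·0.12 + 6·0.13 + 12·0.17 + 20·0.15 + 30·0.15 + 42·0.14
 = 0 + 0.24 + 0.78 + 2.04 + 3 + 4.5 + 5.88
 = 16.44

16.44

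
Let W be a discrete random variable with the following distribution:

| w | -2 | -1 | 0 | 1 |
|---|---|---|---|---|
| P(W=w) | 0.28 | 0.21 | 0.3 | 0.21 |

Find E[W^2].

E[W^2] = Σ w^2·P(W=w)
 = 4·0.28 + 1·0.21 + 0·0.3 + 1·0.21
 = 1.12 + 0.21 + 0 + 0.21
 = 1.54

1.54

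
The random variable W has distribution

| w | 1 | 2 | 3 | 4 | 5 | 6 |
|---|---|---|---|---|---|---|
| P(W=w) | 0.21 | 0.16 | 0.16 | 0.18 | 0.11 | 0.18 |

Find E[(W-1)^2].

E[(W-1)^2] = Σ (w-1)^2·P(W=w)
 = 0·0.21 + 1·0.16 + 4·0.16 + 9·0.18 + 16·0.11 + 25·0.18
 = 0 + 0.16 + 0.64 + 1.62 + 1.76 + 4.5
 = 8.68

8.68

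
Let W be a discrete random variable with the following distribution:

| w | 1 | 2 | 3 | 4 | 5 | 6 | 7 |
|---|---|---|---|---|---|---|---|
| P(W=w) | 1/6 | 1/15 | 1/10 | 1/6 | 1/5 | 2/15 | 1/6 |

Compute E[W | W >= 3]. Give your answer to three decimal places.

5.130

P(W >= 3) = 1/10 + 1/6 + 1/5 + 2/15 + 1/6 = 23/30.
E[W | W >= 3] = [3·1/10 + 4·1/6 + 5·1/5 + 6·2/15 + 7·1/6] / (23/30)
 = 59/15 / (23/30)
 = 118/23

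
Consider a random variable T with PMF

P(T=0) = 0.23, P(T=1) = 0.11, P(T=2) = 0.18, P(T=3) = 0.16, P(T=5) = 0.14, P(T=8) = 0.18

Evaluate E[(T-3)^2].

7.75

E[(T-3)^2] = Σ (t-3)^2·P(T=t)
 = 9·0.23 + 4·0.11 + 1·0.18 + 0·0.16 + 4·0.14 + 25·0.18
 = 2.07 + 0.44 + 0.18 + 0 + 0.56 + 4.5
 = 7.75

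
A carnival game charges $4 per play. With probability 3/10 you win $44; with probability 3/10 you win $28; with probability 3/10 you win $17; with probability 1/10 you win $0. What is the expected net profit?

22.7

E[payout] = 44·3/10 + 28·3/10 + 17·3/10 + 0·1/10
 = 66/5 + 42/5 + 51/10 + 0
 = 267/10
Net = 267/10 - 4 = 227/10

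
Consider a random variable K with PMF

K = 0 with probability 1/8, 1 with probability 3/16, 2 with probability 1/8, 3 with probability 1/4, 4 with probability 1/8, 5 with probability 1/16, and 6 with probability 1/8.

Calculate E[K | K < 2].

P(K < 2) = 1/8 + 3/16 = 5/16.
E[K | K < 2] = [0·1/8 + 1·3/16] / (5/16)
 = 3/16 / (5/16)
 = 3/5

0.6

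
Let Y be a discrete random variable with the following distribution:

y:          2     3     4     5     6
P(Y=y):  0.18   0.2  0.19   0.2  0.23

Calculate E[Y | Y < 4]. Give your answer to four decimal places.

2.5263

P(Y < 4) = 0.18 + 0.2 = 0.38.
E[Y | Y < 4] = [2·0.18 + 3·0.2] / 0.38
 = 0.96 / 0.38
 = 48/19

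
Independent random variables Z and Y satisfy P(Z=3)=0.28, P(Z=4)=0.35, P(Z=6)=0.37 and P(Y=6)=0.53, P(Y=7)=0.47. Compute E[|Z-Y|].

E[|Z-Y|] = Σ_z Σ_y |z-y| · P(Z=z)P(Y=y)
 = 3·0.1484 + 4·0.1316 + 2·0.1855 + 3·0.1645 + 0·0.1961 + 1·0.1739
 = 0.4452 + 0.5264 + 0.371 + 0.4935 + 0 + 0.1739
 = 2.01

2.01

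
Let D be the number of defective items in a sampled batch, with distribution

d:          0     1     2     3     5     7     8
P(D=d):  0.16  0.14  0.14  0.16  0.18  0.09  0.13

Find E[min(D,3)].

E[min(D,3)] = Σ min(d,3)·P(D=d)
 = 0·0.16 + 1·0.14 + 2·0.14 + 3·0.16 + 3·0.18 + 3·0.09 + 3·0.13
 = 0 + 0.14 + 0.28 + 0.48 + 0.54 + 0.27 + 0.39
 = 2.1

2.1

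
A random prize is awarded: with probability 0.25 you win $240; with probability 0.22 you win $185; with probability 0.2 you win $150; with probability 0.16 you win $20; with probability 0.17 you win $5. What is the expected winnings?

E[payout] = 240·0.25 + 185·0.22 + 150·0.2 + 20·0.16 + 5·0.17
 = 60 + 40.7 + 30 + 3.2 + 0.85
 = 134.75

134.75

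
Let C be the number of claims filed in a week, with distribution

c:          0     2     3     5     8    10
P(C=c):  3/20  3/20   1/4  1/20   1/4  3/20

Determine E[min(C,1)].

E[min(C,1)] = Σ min(c,1)·P(C=c)
 = 0·3/20 + 1·3/20 + 1·1/4 + 1·1/20 + 1·1/4 + 1·3/20
 = 0 + 3/20 + 1/4 + 1/20 + 1/4 + 3/20
 = 17/20

0.85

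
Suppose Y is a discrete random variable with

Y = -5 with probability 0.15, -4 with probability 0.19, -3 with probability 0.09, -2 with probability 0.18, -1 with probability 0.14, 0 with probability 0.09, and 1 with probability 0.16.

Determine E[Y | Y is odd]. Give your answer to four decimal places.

P(Y is odd) = 0.15 + 0.09 + 0.14 + 0.16 = 0.54.
E[Y | Y is odd] = [(-5)·0.15 + (-3)·0.09 + (-1)·0.14 + 1·0.16] / 0.54
 = -1 / 0.54
 = -50/27

-1.8519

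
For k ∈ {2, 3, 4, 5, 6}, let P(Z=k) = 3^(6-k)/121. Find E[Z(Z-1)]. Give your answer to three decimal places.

E[Z(Z-1)] = Σ z(z-1)·P(Z=z)
 = 2·81/121 + 6·27/121 + 12·9/121 + 20·3/121 + 30·1/121
 = 162/121 + 162/121 + 108/121 + 60/121 + 30/121
 = 522/121

4.314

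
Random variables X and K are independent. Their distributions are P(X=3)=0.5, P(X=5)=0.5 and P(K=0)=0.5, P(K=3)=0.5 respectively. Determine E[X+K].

5.5

E[X+K] = Σ_x Σ_k (x+k) · P(X=x)P(K=k)
 = 3·0.25 + 6·0.25 + 5·0.25 + 8·0.25
 = 0.75 + 1.5 + 1.25 + 2
 = 5.5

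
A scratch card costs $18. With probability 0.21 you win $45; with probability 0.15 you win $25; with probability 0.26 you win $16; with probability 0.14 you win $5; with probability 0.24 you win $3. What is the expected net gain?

E[payout] = 45·0.21 + 25·0.15 + 16·0.26 + 5·0.14 + 3·0.24
 = 9.45 + 3.75 + 4.16 + 0.7 + 0.72
 = 18.78
Net = 18.78 - 18 = 0.78

0.78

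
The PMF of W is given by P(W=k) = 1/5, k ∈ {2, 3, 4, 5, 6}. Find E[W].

E[W] = Σ w·P(W=w)
 = 2·1/5 + 3·1/5 + 4·1/5 + 5·1/5 + 6·1/5
 = 2/5 + 3/5 + 4/5 + 1 + 6/5
 = 4

4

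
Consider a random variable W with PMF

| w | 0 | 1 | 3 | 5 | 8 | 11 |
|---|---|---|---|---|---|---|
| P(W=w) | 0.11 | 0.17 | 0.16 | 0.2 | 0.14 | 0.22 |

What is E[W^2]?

42.19

E[W^2] = Σ w^2·P(W=w)
 = 0·0.11 + 1·0.17 + 9·0.16 + 25·0.2 + 64·0.14 + 121·0.22
 = 0 + 0.17 + 1.44 + 5 + 8.96 + 26.62
 = 42.19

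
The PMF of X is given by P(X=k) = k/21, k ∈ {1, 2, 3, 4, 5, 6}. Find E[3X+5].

E[3X+5] = Σ (3x+5)·P(X=x)
 = 8·1/21 + 11·2/21 + 14·1/7 + 17·4/21 + 20·5/21 + 23·2/7
 = 8/21 + 22/21 + 2 + 68/21 + 100/21 + 46/7
 = 18

18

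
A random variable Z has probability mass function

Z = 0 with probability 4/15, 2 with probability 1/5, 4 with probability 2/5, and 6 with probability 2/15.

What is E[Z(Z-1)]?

9.2

E[Z(Z-1)] = Σ z(z-1)·P(Z=z)
 = 0·4/15 + 2·1/5 + 12·2/5 + 30·2/15
 = 0 + 2/5 + 24/5 + 4
 = 46/5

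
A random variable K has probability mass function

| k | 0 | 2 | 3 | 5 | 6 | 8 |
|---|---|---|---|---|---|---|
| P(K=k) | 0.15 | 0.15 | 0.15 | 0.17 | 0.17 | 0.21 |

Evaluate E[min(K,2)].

1.7

E[min(K,2)] = Σ min(k,2)·P(K=k)
 = 0·0.15 + 2·0.15 + 2·0.15 + 2·0.17 + 2·0.17 + 2·0.21
 = 0 + 0.3 + 0.3 + 0.34 + 0.34 + 0.42
 = 1.7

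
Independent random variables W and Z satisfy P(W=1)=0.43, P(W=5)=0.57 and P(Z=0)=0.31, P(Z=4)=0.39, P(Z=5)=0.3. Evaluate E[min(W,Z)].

E[min(W,Z)] = Σ_w Σ_z min(w,z) · P(W=w)P(Z=z)
 = 0·0.1333 + 1·0.1677 + 1·0.129 + 0·0.1767 + 4·0.2223 + 5·0.171
 = 0 + 0.1677 + 0.129 + 0 + 0.8892 + 0.855
 = 2.0409

2.0409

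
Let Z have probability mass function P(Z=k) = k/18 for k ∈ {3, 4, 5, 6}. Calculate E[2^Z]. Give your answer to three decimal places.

35.111

E[2^Z] = Σ 2^z·P(Z=z)
 = 8·1/6 + 16·2/9 + 32·5/18 + 64·1/3
 = 4/3 + 32/9 + 80/9 + 64/3
 = 316/9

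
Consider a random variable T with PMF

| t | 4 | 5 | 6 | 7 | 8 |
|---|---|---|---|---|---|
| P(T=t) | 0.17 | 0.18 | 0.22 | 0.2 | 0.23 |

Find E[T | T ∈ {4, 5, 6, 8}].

P(T ∈ {4, 5, 6, 8}) = 0.17 + 0.18 + 0.22 + 0.23 = 0.8.
E[T | T ∈ {4, 5, 6, 8}] = [4·0.17 + 5·0.18 + 6·0.22 + 8·0.23] / 0.8
 = 4.74 / 0.8
 = 237/40

5.925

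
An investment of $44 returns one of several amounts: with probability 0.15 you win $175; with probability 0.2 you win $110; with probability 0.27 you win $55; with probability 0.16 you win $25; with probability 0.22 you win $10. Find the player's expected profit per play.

E[payout] = 175·0.15 + 110·0.2 + 55·0.27 + 25·0.16 + 10·0.22
 = 26.25 + 22 + 14.85 + 4 + 2.2
 = 69.3
Net = 69.3 - 44 = 25.3

25.3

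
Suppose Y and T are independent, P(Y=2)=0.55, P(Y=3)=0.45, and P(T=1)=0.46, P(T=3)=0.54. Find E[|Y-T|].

E[|Y-T|] = Σ_y Σ_t |y-t| · P(Y=y)P(T=t)
 = 1·0.253 + 1·0.297 + 2·0.207 + 0·0.243
 = 0.253 + 0.297 + 0.414 + 0
 = 0.964

0.964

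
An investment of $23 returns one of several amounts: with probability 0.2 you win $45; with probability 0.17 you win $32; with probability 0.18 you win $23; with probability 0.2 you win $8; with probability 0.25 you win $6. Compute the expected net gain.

E[payout] = 45·0.2 + 32·0.17 + 23·0.18 + 8·0.2 + 6·0.25
 = 9 + 5.44 + 4.14 + 1.6 + 1.5
 = 21.68
Net = 21.68 - 23 = -1.32

-1.32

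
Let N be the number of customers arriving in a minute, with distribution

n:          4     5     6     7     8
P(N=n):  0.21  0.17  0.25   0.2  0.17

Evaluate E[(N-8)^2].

6.09

E[(N-8)^2] = Σ (n-8)^2·P(N=n)
 = 16·0.21 + 9·0.17 + 4·0.25 + 1·0.2 + 0·0.17
 = 3.36 + 1.53 + 1 + 0.2 + 0
 = 6.09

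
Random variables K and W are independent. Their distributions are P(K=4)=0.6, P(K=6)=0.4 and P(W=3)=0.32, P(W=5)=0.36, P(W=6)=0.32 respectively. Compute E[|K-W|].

1.32

E[|K-W|] = Σ_k Σ_w |k-w| · P(K=k)P(W=w)
 = 1·0.192 + 1·0.216 + 2·0.192 + 3·0.128 + 1·0.144 + 0·0.128
 = 0.192 + 0.216 + 0.384 + 0.384 + 0.144 + 0
 = 1.32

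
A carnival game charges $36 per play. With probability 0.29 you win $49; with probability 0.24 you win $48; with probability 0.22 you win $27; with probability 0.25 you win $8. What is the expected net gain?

-2.33

E[payout] = 49·0.29 + 48·0.24 + 27·0.22 + 8·0.25
 = 14.21 + 11.52 + 5.94 + 2
 = 33.67
Net = 33.67 - 36 = -2.33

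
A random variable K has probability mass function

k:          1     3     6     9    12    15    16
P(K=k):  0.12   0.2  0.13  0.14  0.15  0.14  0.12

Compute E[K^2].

E[K^2] = Σ k^2·P(K=k)
 = 1·0.12 + 9·0.2 + 36·0.13 + 81·0.14 + 144·0.15 + 225·0.14 + 256·0.12
 = 0.12 + 1.8 + 4.68 + 11.34 + 21.6 + 31.5 + 30.72
 = 101.76

101.76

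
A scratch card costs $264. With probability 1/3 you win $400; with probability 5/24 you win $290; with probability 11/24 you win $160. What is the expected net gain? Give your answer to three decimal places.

3.083

E[payout] = 400·1/3 + 290·5/24 + 160·11/24
 = 400/3 + 725/12 + 220/3
 = 3205/12
Net = 3205/12 - 264 = 37/12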